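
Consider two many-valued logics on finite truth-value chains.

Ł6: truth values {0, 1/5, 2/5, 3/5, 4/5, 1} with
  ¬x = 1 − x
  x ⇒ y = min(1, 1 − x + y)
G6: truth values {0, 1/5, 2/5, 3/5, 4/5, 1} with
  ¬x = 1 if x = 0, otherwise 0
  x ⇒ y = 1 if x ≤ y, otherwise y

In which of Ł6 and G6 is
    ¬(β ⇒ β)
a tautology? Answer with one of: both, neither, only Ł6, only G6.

In Ł6: at β = 0 the value is 0 — not a tautology.
In G6: at β = 0 the value is 0 — not a tautology.

neither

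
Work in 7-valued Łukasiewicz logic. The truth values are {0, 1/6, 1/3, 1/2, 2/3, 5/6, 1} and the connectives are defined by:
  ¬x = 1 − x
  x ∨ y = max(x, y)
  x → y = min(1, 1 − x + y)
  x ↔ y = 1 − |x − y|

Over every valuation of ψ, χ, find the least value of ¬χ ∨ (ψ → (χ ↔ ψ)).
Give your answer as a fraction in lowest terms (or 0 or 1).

1/2

Take ψ = 1, χ = 1/2:
¬χ = ¬1/2 = 1/2
χ ↔ ψ = 1/2 ↔ 1 = 1/2
ψ → (χ ↔ ψ) = 1 → 1/2 = 1/2
¬χ ∨ (ψ → (χ ↔ ψ)) = 1/2 ∨ 1/2 = 1/2
No assignment yields a value below 1/2, so this is the minimum.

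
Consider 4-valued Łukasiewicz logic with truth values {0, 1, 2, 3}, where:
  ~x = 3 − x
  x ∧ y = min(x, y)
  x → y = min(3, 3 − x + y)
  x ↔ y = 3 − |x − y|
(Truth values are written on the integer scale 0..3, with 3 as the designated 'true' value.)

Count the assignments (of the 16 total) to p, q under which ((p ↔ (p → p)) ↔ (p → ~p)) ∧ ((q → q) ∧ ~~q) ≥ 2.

2

p = 0, q = 0 ↦ 0  <
p = 0, q = 1 ↦ 0  <
p = 0, q = 2 ↦ 0  <
p = 0, q = 3 ↦ 0  <
p = 1, q = 0 ↦ 0  <
p = 1, q = 1 ↦ 1  <
p = 1, q = 2 ↦ 1  <
p = 1, q = 3 ↦ 1  <
p = 2, q = 0 ↦ 0  <
p = 2, q = 1 ↦ 1  <
p = 2, q = 2 ↦ 2  ≥
p = 2, q = 3 ↦ 3  ≥
p = 3, q = 0 ↦ 0  <
p = 3, q = 1 ↦ 0  <
p = 3, q = 2 ↦ 0  <
p = 3, q = 3 ↦ 0  <
So 2 of the 16 assignments meet the threshold.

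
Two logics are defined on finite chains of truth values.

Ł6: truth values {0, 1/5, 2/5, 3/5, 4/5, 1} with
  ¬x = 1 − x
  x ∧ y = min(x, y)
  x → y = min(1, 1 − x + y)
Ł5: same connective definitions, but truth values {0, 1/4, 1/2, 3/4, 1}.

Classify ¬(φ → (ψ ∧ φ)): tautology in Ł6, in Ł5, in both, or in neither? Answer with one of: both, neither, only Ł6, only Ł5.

In Ł6: at φ = 0, ψ = 0 the value is 0 — not a tautology.
In Ł5: at φ = 0, ψ = 0 the value is 0 — not a tautology.

neither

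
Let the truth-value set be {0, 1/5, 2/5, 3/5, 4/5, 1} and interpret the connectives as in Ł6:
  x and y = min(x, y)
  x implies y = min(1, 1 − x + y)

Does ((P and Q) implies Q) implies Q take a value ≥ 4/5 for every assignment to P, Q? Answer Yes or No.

Counterexample: take P = 0, Q = 0.
P and Q = 0 and 0 = 0
(P and Q) implies Q = 0 implies 0 = 1
((P and Q) implies Q) implies Q = 1 implies 0 = 0
This gives 0, which is below 4/5.

No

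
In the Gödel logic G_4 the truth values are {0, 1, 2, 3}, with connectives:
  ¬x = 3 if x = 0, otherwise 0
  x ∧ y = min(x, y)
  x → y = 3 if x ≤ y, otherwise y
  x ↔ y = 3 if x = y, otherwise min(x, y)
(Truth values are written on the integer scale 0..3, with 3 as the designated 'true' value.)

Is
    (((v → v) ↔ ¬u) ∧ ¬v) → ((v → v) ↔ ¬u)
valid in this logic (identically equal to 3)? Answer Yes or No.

Yes

u = 0, v = 0 ↦ 3
u = 0, v = 1 ↦ 3
u = 0, v = 2 ↦ 3
u = 0, v = 3 ↦ 3
u = 1, v = 0 ↦ 3
u = 1, v = 1 ↦ 3
u = 1, v = 2 ↦ 3
u = 1, v = 3 ↦ 3
u = 2, v = 0 ↦ 3
u = 2, v = 1 ↦ 3
u = 2, v = 2 ↦ 3
u = 2, v = 3 ↦ 3
u = 3, v = 0 ↦ 3
u = 3, v = 1 ↦ 3
u = 3, v = 2 ↦ 3
u = 3, v = 3 ↦ 3
Every assignment gives a value ≥ 3.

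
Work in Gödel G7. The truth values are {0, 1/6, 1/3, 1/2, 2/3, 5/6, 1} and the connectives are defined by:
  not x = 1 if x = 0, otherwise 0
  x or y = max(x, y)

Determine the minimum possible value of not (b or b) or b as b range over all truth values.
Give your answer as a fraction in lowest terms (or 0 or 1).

Take b = 1/6:
b or b = 1/6 or 1/6 = 1/6
not (b or b) = not 1/6 = 0
not (b or b) or b = 0 or 1/6 = 1/6
No assignment yields a value below 1/6, so this is the minimum.

1/6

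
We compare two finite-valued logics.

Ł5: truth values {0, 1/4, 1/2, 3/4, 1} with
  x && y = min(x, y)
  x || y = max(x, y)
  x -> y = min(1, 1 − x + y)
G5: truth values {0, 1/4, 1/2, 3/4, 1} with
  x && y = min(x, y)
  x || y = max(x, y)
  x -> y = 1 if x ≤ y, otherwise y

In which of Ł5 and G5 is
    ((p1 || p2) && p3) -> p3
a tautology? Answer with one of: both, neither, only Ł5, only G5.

In Ł5: every assignment gives 1 — tautology.
In G5: every assignment gives 1 — tautology.

both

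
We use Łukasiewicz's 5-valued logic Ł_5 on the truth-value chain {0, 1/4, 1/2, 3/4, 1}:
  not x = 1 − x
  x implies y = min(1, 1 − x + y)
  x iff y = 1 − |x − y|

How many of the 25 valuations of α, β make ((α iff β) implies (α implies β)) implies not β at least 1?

5

value 1: 5 assignments (counts)
value 3/4: 5 assignments
value 1/2: 5 assignments
value 1/4: 5 assignments
value 0: 5 assignments
So 5 of the 25 assignments meet the threshold.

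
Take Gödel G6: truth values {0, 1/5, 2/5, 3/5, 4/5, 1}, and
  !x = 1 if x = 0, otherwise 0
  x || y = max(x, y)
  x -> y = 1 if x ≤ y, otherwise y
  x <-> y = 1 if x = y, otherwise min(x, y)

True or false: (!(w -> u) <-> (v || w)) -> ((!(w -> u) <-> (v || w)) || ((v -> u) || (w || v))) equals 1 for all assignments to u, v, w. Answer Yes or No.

Yes

At u = 1/5, v = 1, w = 1/5, for instance:
w -> u = 1/5 -> 1/5 = 1
!(w -> u) = !1 = 0
v || w = 1 || 1/5 = 1
!(w -> u) <-> (v || w) = 0 <-> 1 = 0
v -> u = 1 -> 1/5 = 1/5
w || v = 1/5 || 1 = 1
(v -> u) || (w || v) = 1/5 || 1 = 1
(!(w -> u) <-> (v || w)) || ((v -> u) || (w || v)) = 0 || 1 = 1
(!(w -> u) <-> (v || w)) -> ((!(w -> u) <-> (v || w)) || ((v -> u) || (w || v))) = 0 -> 1 = 1
and checking the remaining 215 assignments likewise gives ≥ 1 in every case.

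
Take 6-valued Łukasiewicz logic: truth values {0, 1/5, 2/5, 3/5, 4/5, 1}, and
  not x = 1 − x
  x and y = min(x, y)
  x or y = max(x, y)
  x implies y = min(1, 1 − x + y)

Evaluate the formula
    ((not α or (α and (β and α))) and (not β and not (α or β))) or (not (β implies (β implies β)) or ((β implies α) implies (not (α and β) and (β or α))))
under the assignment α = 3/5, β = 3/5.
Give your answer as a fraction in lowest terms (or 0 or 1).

2/5

not α = not 3/5 = 2/5
β and α = 3/5 and 3/5 = 3/5
α and (β and α) = 3/5 and 3/5 = 3/5
not α or (α and (β and α)) = 2/5 or 3/5 = 3/5
not β = not 3/5 = 2/5
α or β = 3/5 or 3/5 = 3/5
not (α or β) = not 3/5 = 2/5
not β and not (α or β) = 2/5 and 2/5 = 2/5
(not α or (α and (β and α))) and (not β and not (α or β)) = 3/5 and 2/5 = 2/5
β implies β = 3/5 implies 3/5 = 1
β implies (β implies β) = 3/5 implies 1 = 1
not (β implies (β implies β)) = not 1 = 0
β implies α = 3/5 implies 3/5 = 1
α and β = 3/5 and 3/5 = 3/5
not (α and β) = not 3/5 = 2/5
β or α = 3/5 or 3/5 = 3/5
not (α and β) and (β or α) = 2/5 and 3/5 = 2/5
(β implies α) implies (not (α and β) and (β or α)) = 1 implies 2/5 = 2/5
not (β implies (β implies β)) or ((β implies α) implies (not (α and β) and (β or α))) = 0 or 2/5 = 2/5
((not α or (α and (β and α))) and (not β and not (α or β))) or (not (β implies (β implies β)) or ((β implies α) implies (not (α and β) and (β or α)))) = 2/5 or 2/5 = 2/5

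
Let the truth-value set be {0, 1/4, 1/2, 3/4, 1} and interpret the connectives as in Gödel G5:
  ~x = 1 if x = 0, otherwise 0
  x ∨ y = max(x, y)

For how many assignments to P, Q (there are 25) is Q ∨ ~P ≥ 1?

9

value 1: 9 assignments (counts)
value 3/4: 4 assignments
value 1/2: 4 assignments
value 1/4: 4 assignments
value 0: 4 assignments
So 9 of the 25 assignments meet the threshold.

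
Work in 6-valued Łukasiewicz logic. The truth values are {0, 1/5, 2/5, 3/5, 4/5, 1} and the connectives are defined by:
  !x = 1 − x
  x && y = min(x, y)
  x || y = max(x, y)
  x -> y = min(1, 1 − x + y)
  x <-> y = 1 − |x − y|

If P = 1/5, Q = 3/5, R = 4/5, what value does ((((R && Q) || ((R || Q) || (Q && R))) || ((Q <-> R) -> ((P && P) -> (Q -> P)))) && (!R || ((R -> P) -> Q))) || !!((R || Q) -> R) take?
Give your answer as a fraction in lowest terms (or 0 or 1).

1

R && Q = 4/5 && 3/5 = 3/5
R || Q = 4/5 || 3/5 = 4/5
Q && R = 3/5 && 4/5 = 3/5
(R || Q) || (Q && R) = 4/5 || 3/5 = 4/5
(R && Q) || ((R || Q) || (Q && R)) = 3/5 || 4/5 = 4/5
Q <-> R = 3/5 <-> 4/5 = 4/5
P && P = 1/5 && 1/5 = 1/5
Q -> P = 3/5 -> 1/5 = 3/5
(P && P) -> (Q -> P) = 1/5 -> 3/5 = 1
(Q <-> R) -> ((P && P) -> (Q -> P)) = 4/5 -> 1 = 1
((R && Q) || ((R || Q) || (Q && R))) || ((Q <-> R) -> ((P && P) -> (Q -> P))) = 4/5 || 1 = 1
!R = !4/5 = 1/5
R -> P = 4/5 -> 1/5 = 2/5
(R -> P) -> Q = 2/5 -> 3/5 = 1
!R || ((R -> P) -> Q) = 1/5 || 1 = 1
(((R && Q) || ((R || Q) || (Q && R))) || ((Q <-> R) -> ((P && P) -> (Q -> P)))) && (!R || ((R -> P) -> Q)) = 1 && 1 = 1
R || Q = 4/5 || 3/5 = 4/5
(R || Q) -> R = 4/5 -> 4/5 = 1
!((R || Q) -> R) = !1 = 0
!!((R || Q) -> R) = !0 = 1
((((R && Q) || ((R || Q) || (Q && R))) || ((Q <-> R) -> ((P && P) -> (Q -> P)))) && (!R || ((R -> P) -> Q))) || !!((R || Q) -> R) = 1 || 1 = 1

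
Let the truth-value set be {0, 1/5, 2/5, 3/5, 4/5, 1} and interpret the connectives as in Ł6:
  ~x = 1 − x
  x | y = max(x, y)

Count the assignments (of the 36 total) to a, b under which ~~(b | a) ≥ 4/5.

value 1: 11 assignments (counts)
value 4/5: 9 assignments (counts)
value 3/5: 7 assignments
value 2/5: 5 assignments
value 1/5: 3 assignments
value 0: 1 assignment
So 20 of the 36 assignments meet the threshold.

20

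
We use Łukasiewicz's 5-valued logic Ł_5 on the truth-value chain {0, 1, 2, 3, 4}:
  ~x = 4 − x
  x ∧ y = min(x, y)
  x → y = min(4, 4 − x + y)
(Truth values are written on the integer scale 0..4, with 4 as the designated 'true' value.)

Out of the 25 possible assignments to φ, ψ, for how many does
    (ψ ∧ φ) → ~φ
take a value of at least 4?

value 4: 18 assignments (counts)
value 3: 2 assignments
value 2: 3 assignments
value 1: 1 assignment
value 0: 1 assignment
So 18 of the 25 assignments meet the threshold.

18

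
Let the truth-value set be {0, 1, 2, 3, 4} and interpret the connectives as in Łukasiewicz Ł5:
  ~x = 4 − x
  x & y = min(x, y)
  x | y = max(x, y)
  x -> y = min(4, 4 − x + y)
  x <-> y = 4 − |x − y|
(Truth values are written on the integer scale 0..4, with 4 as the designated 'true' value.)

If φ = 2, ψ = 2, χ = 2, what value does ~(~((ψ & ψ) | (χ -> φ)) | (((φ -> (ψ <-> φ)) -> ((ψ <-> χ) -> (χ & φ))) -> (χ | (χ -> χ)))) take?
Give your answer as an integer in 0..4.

0

ψ & ψ = 2 & 2 = 2
χ -> φ = 2 -> 2 = 4
(ψ & ψ) | (χ -> φ) = 2 | 4 = 4
~((ψ & ψ) | (χ -> φ)) = ~4 = 0
ψ <-> φ = 2 <-> 2 = 4
φ -> (ψ <-> φ) = 2 -> 4 = 4
ψ <-> χ = 2 <-> 2 = 4
χ & φ = 2 & 2 = 2
(ψ <-> χ) -> (χ & φ) = 4 -> 2 = 2
(φ -> (ψ <-> φ)) -> ((ψ <-> χ) -> (χ & φ)) = 4 -> 2 = 2
χ -> χ = 2 -> 2 = 4
χ | (χ -> χ) = 2 | 4 = 4
((φ -> (ψ <-> φ)) -> ((ψ <-> χ) -> (χ & φ))) -> (χ | (χ -> χ)) = 2 -> 4 = 4
~((ψ & ψ) | (χ -> φ)) | (((φ -> (ψ <-> φ)) -> ((ψ <-> χ) -> (χ & φ))) -> (χ | (χ -> χ))) = 0 | 4 = 4
~(~((ψ & ψ) | (χ -> φ)) | (((φ -> (ψ <-> φ)) -> ((ψ <-> χ) -> (χ & φ))) -> (χ | (χ -> χ)))) = ~4 = 0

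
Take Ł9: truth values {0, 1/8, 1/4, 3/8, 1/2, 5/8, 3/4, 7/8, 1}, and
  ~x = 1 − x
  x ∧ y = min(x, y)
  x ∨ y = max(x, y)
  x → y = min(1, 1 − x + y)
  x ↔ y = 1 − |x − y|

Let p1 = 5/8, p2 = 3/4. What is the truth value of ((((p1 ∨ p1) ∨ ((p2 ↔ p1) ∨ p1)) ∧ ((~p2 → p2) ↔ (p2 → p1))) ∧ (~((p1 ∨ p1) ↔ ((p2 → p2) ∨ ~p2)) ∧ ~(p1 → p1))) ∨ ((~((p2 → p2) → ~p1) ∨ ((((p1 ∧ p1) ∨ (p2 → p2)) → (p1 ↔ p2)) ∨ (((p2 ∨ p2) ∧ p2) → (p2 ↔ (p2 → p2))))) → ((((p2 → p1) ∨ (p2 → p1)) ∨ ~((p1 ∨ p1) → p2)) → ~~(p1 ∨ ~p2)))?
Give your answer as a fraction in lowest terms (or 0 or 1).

p1 ∨ p1 = 5/8 ∨ 5/8 = 5/8
p2 ↔ p1 = 3/4 ↔ 5/8 = 7/8
(p2 ↔ p1) ∨ p1 = 7/8 ∨ 5/8 = 7/8
(p1 ∨ p1) ∨ ((p2 ↔ p1) ∨ p1) = 5/8 ∨ 7/8 = 7/8
~p2 = ~3/4 = 1/4
~p2 → p2 = 1/4 → 3/4 = 1
p2 → p1 = 3/4 → 5/8 = 7/8
(~p2 → p2) ↔ (p2 → p1) = 1 ↔ 7/8 = 7/8
((p1 ∨ p1) ∨ ((p2 ↔ p1) ∨ p1)) ∧ ((~p2 → p2) ↔ (p2 → p1)) = 7/8 ∧ 7/8 = 7/8
p1 ∨ p1 = 5/8 ∨ 5/8 = 5/8
p2 → p2 = 3/4 → 3/4 = 1
~p2 = ~3/4 = 1/4
(p2 → p2) ∨ ~p2 = 1 ∨ 1/4 = 1
(p1 ∨ p1) ↔ ((p2 → p2) ∨ ~p2) = 5/8 ↔ 1 = 5/8
~((p1 ∨ p1) ↔ ((p2 → p2) ∨ ~p2)) = ~5/8 = 3/8
p1 → p1 = 5/8 → 5/8 = 1
~(p1 → p1) = ~1 = 0
~((p1 ∨ p1) ↔ ((p2 → p2) ∨ ~p2)) ∧ ~(p1 → p1) = 3/8 ∧ 0 = 0
(((p1 ∨ p1) ∨ ((p2 ↔ p1) ∨ p1)) ∧ ((~p2 → p2) ↔ (p2 → p1))) ∧ (~((p1 ∨ p1) ↔ ((p2 → p2) ∨ ~p2)) ∧ ~(p1 → p1)) = 7/8 ∧ 0 = 0
p2 → p2 = 3/4 → 3/4 = 1
~p1 = ~5/8 = 3/8
(p2 → p2) → ~p1 = 1 → 3/8 = 3/8
~((p2 → p2) → ~p1) = ~3/8 = 5/8
p1 ∧ p1 = 5/8 ∧ 5/8 = 5/8
p2 → p2 = 3/4 → 3/4 = 1
(p1 ∧ p1) ∨ (p2 → p2) = 5/8 ∨ 1 = 1
p1 ↔ p2 = 5/8 ↔ 3/4 = 7/8
((p1 ∧ p1) ∨ (p2 → p2)) → (p1 ↔ p2) = 1 → 7/8 = 7/8
p2 ∨ p2 = 3/4 ∨ 3/4 = 3/4
(p2 ∨ p2) ∧ p2 = 3/4 ∧ 3/4 = 3/4
p2 → p2 = 3/4 → 3/4 = 1
p2 ↔ (p2 → p2) = 3/4 ↔ 1 = 3/4
((p2 ∨ p2) ∧ p2) → (p2 ↔ (p2 → p2)) = 3/4 → 3/4 = 1
(((p1 ∧ p1) ∨ (p2 → p2)) → (p1 ↔ p2)) ∨ (((p2 ∨ p2) ∧ p2) → (p2 ↔ (p2 → p2))) = 7/8 ∨ 1 = 1
~((p2 → p2) → ~p1) ∨ ((((p1 ∧ p1) ∨ (p2 → p2)) → (p1 ↔ p2)) ∨ (((p2 ∨ p2) ∧ p2) → (p2 ↔ (p2 → p2)))) = 5/8 ∨ 1 = 1
p2 → p1 = 3/4 → 5/8 = 7/8
p2 → p1 = 3/4 → 5/8 = 7/8
(p2 → p1) ∨ (p2 → p1) = 7/8 ∨ 7/8 = 7/8
p1 ∨ p1 = 5/8 ∨ 5/8 = 5/8
(p1 ∨ p1) → p2 = 5/8 → 3/4 = 1
~((p1 ∨ p1) → p2) = ~1 = 0
((p2 → p1) ∨ (p2 → p1)) ∨ ~((p1 ∨ p1) → p2) = 7/8 ∨ 0 = 7/8
~p2 = ~3/4 = 1/4
p1 ∨ ~p2 = 5/8 ∨ 1/4 = 5/8
~(p1 ∨ ~p2) = ~5/8 = 3/8
~~(p1 ∨ ~p2) = ~3/8 = 5/8
(((p2 → p1) ∨ (p2 → p1)) ∨ ~((p1 ∨ p1) → p2)) → ~~(p1 ∨ ~p2) = 7/8 → 5/8 = 3/4
(~((p2 → p2) → ~p1) ∨ ((((p1 ∧ p1) ∨ (p2 → p2)) → (p1 ↔ p2)) ∨ (((p2 ∨ p2) ∧ p2) → (p2 ↔ (p2 → p2))))) → ((((p2 → p1) ∨ (p2 → p1)) ∨ ~((p1 ∨ p1) → p2)) → ~~(p1 ∨ ~p2)) = 1 → 3/4 = 3/4
((((p1 ∨ p1) ∨ ((p2 ↔ p1) ∨ p1)) ∧ ((~p2 → p2) ↔ (p2 → p1))) ∧ (~((p1 ∨ p1) ↔ ((p2 → p2) ∨ ~p2)) ∧ ~(p1 → p1))) ∨ ((~((p2 → p2) → ~p1) ∨ ((((p1 ∧ p1) ∨ (p2 → p2)) → (p1 ↔ p2)) ∨ (((p2 ∨ p2) ∧ p2) → (p2 ↔ (p2 → p2))))) → ((((p2 → p1) ∨ (p2 → p1)) ∨ ~((p1 ∨ p1) → p2)) → ~~(p1 ∨ ~p2))) = 0 ∨ 3/4 = 3/4

3/4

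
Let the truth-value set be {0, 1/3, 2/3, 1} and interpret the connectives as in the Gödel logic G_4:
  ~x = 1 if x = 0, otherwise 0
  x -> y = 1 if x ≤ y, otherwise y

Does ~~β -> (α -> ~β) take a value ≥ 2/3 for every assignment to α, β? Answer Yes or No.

Counterexample: take α = 1/3, β = 1/3.
~β = ~1/3 = 0
~~β = ~0 = 1
α -> ~β = 1/3 -> 0 = 0
~~β -> (α -> ~β) = 1 -> 0 = 0
This gives 0, which is below 2/3.

No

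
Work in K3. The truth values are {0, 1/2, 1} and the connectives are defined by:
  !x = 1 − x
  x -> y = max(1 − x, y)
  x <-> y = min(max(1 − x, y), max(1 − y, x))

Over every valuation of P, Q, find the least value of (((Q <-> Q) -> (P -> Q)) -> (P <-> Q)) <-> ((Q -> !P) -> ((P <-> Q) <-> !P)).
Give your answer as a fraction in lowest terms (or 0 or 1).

1/2

Take P = 0, Q = 1/2:
Q <-> Q = 1/2 <-> 1/2 = 1/2
P -> Q = 0 -> 1/2 = 1
(Q <-> Q) -> (P -> Q) = 1/2 -> 1 = 1
P <-> Q = 0 <-> 1/2 = 1/2
((Q <-> Q) -> (P -> Q)) -> (P <-> Q) = 1 -> 1/2 = 1/2
!P = !0 = 1
Q -> !P = 1/2 -> 1 = 1
P <-> Q = 0 <-> 1/2 = 1/2
!P = !0 = 1
(P <-> Q) <-> !P = 1/2 <-> 1 = 1/2
(Q -> !P) -> ((P <-> Q) <-> !P) = 1 -> 1/2 = 1/2
(((Q <-> Q) -> (P -> Q)) -> (P <-> Q)) <-> ((Q -> !P) -> ((P <-> Q) <-> !P)) = 1/2 <-> 1/2 = 1/2
No assignment yields a value below 1/2, so this is the minimum.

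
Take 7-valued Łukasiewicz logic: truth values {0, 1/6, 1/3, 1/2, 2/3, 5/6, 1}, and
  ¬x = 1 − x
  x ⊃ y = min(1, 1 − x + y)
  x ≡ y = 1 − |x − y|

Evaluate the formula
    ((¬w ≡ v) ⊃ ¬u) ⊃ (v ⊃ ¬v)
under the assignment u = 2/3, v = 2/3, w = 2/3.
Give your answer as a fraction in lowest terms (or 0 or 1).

¬w = ¬2/3 = 1/3
¬w ≡ v = 1/3 ≡ 2/3 = 2/3
¬u = ¬2/3 = 1/3
(¬w ≡ v) ⊃ ¬u = 2/3 ⊃ 1/3 = 2/3
¬v = ¬2/3 = 1/3
v ⊃ ¬v = 2/3 ⊃ 1/3 = 2/3
((¬w ≡ v) ⊃ ¬u) ⊃ (v ⊃ ¬v) = 2/3 ⊃ 2/3 = 1

1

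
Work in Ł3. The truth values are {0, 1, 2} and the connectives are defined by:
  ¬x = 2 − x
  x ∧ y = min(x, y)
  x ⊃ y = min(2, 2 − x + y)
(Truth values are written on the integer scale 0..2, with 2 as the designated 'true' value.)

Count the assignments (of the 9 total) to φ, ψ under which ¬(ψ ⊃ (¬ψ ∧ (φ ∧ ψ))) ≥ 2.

3

φ = 0, ψ = 0 ↦ 0  <
φ = 0, ψ = 1 ↦ 1  <
φ = 0, ψ = 2 ↦ 2  ≥
φ = 1, ψ = 0 ↦ 0  <
φ = 1, ψ = 1 ↦ 0  <
φ = 1, ψ = 2 ↦ 2  ≥
φ = 2, ψ = 0 ↦ 0  <
φ = 2, ψ = 1 ↦ 0  <
φ = 2, ψ = 2 ↦ 2  ≥
So 3 of the 9 assignments meet the threshold.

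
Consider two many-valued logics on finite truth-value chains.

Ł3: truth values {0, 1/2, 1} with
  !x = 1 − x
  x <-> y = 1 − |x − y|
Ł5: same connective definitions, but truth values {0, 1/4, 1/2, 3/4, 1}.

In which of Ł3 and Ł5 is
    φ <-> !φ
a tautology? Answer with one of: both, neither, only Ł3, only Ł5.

neither

In Ł3: at φ = 0 the value is 0 — not a tautology.
In Ł5: at φ = 0 the value is 0 — not a tautology.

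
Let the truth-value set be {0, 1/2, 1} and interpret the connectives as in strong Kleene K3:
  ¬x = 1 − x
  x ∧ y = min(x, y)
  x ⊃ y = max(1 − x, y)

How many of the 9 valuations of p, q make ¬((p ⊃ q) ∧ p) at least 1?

p = 0, q = 0 ↦ 1  ≥
p = 0, q = 1/2 ↦ 1  ≥
p = 0, q = 1 ↦ 1  ≥
p = 1/2, q = 0 ↦ 1/2  <
p = 1/2, q = 1/2 ↦ 1/2  <
p = 1/2, q = 1 ↦ 1/2  <
p = 1, q = 0 ↦ 1  ≥
p = 1, q = 1/2 ↦ 1/2  <
p = 1, q = 1 ↦ 0  <
So 4 of the 9 assignments meet the threshold.

4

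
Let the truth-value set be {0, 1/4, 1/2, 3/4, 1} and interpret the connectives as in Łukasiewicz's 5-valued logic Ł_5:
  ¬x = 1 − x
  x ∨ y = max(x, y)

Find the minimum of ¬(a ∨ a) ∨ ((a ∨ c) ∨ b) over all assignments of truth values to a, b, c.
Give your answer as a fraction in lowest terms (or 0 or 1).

1/2

Take a = 1/2, b = 0, c = 0:
a ∨ a = 1/2 ∨ 1/2 = 1/2
¬(a ∨ a) = ¬1/2 = 1/2
a ∨ c = 1/2 ∨ 0 = 1/2
(a ∨ c) ∨ b = 1/2 ∨ 0 = 1/2
¬(a ∨ a) ∨ ((a ∨ c) ∨ b) = 1/2 ∨ 1/2 = 1/2
No assignment yields a value below 1/2, so this is the minimum.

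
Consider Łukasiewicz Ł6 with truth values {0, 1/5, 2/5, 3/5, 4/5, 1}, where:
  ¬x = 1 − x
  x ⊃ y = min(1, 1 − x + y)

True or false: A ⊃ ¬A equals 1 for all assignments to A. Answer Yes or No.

Counterexample: take A = 3/5.
¬A = ¬3/5 = 2/5
A ⊃ ¬A = 3/5 ⊃ 2/5 = 4/5
This gives 4/5 ≠ 1.

No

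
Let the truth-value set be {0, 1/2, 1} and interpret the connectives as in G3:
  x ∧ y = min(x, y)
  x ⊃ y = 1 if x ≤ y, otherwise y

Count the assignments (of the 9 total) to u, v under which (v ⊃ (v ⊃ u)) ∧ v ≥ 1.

u = 0, v = 0 ↦ 0  <
u = 0, v = 1/2 ↦ 0  <
u = 0, v = 1 ↦ 0  <
u = 1/2, v = 0 ↦ 0  <
u = 1/2, v = 1/2 ↦ 1/2  <
u = 1/2, v = 1 ↦ 1/2  <
u = 1, v = 0 ↦ 0  <
u = 1, v = 1/2 ↦ 1/2  <
u = 1, v = 1 ↦ 1  ≥
So 1 of the 9 assignments meets the threshold.

1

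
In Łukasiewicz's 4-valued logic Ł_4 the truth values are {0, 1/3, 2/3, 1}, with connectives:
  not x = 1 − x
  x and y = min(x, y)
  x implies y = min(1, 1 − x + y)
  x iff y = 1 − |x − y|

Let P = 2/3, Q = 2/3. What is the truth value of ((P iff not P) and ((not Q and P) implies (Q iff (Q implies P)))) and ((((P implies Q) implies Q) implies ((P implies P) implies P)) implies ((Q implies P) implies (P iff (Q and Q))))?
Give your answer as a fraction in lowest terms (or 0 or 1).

not P = not 2/3 = 1/3
P iff not P = 2/3 iff 1/3 = 2/3
not Q = not 2/3 = 1/3
not Q and P = 1/3 and 2/3 = 1/3
Q implies P = 2/3 implies 2/3 = 1
Q iff (Q implies P) = 2/3 iff 1 = 2/3
(not Q and P) implies (Q iff (Q implies P)) = 1/3 implies 2/3 = 1
(P iff not P) and ((not Q and P) implies (Q iff (Q implies P))) = 2/3 and 1 = 2/3
P implies Q = 2/3 implies 2/3 = 1
(P implies Q) implies Q = 1 implies 2/3 = 2/3
P implies P = 2/3 implies 2/3 = 1
(P implies P) implies P = 1 implies 2/3 = 2/3
((P implies Q) implies Q) implies ((P implies P) implies P) = 2/3 implies 2/3 = 1
Q implies P = 2/3 implies 2/3 = 1
Q and Q = 2/3 and 2/3 = 2/3
P iff (Q and Q) = 2/3 iff 2/3 = 1
(Q implies P) implies (P iff (Q and Q)) = 1 implies 1 = 1
(((P implies Q) implies Q) implies ((P implies P) implies P)) implies ((Q implies P) implies (P iff (Q and Q))) = 1 implies 1 = 1
((P iff not P) and ((not Q and P) implies (Q iff (Q implies P)))) and ((((P implies Q) implies Q) implies ((P implies P) implies P)) implies ((Q implies P) implies (P iff (Q and Q)))) = 2/3 and 1 = 2/3

2/3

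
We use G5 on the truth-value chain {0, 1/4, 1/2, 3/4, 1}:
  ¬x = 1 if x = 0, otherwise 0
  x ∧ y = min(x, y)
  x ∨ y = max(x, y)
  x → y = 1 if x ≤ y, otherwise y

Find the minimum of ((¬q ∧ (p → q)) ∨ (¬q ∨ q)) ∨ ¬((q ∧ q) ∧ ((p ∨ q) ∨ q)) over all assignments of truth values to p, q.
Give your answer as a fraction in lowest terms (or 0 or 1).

1/4

Take p = 0, q = 1/4:
¬q = ¬1/4 = 0
p → q = 0 → 1/4 = 1
¬q ∧ (p → q) = 0 ∧ 1 = 0
¬q = ¬1/4 = 0
¬q ∨ q = 0 ∨ 1/4 = 1/4
(¬q ∧ (p → q)) ∨ (¬q ∨ q) = 0 ∨ 1/4 = 1/4
q ∧ q = 1/4 ∧ 1/4 = 1/4
p ∨ q = 0 ∨ 1/4 = 1/4
(p ∨ q) ∨ q = 1/4 ∨ 1/4 = 1/4
(q ∧ q) ∧ ((p ∨ q) ∨ q) = 1/4 ∧ 1/4 = 1/4
¬((q ∧ q) ∧ ((p ∨ q) ∨ q)) = ¬1/4 = 0
((¬q ∧ (p → q)) ∨ (¬q ∨ q)) ∨ ¬((q ∧ q) ∧ ((p ∨ q) ∨ q)) = 1/4 ∨ 0 = 1/4
No assignment yields a value below 1/4, so this is the minimum.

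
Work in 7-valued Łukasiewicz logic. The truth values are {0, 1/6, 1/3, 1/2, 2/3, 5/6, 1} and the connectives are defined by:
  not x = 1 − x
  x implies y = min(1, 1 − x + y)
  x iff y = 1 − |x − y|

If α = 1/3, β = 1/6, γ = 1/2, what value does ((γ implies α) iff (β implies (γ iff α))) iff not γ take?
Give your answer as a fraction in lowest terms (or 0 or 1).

γ implies α = 1/2 implies 1/3 = 5/6
γ iff α = 1/2 iff 1/3 = 5/6
β implies (γ iff α) = 1/6 implies 5/6 = 1
(γ implies α) iff (β implies (γ iff α)) = 5/6 iff 1 = 5/6
not γ = not 1/2 = 1/2
((γ implies α) iff (β implies (γ iff α))) iff not γ = 5/6 iff 1/2 = 2/3

2/3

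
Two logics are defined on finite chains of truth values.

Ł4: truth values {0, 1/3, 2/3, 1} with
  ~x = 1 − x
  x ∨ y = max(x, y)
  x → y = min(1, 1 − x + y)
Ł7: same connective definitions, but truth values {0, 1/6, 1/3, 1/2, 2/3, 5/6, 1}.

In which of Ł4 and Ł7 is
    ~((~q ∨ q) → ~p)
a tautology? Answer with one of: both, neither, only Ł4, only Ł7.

neither

In Ł4: at p = 0, q = 0 the value is 0 — not a tautology.
In Ł7: at p = 0, q = 0 the value is 0 — not a tautology.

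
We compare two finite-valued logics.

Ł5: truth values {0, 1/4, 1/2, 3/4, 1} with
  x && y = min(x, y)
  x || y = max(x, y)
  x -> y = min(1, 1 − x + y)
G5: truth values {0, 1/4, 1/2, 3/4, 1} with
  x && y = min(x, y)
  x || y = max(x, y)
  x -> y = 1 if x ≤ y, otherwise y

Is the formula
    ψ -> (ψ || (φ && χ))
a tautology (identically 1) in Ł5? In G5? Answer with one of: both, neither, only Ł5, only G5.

In Ł5: every assignment gives 1 — tautology.
In G5: every assignment gives 1 — tautology.

both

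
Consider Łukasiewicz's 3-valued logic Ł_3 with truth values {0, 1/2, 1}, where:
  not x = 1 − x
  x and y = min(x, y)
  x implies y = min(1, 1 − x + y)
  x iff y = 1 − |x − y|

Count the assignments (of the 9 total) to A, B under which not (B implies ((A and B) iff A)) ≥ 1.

A = 0, B = 0 ↦ 0  <
A = 0, B = 1/2 ↦ 0  <
A = 0, B = 1 ↦ 0  <
A = 1/2, B = 0 ↦ 0  <
A = 1/2, B = 1/2 ↦ 0  <
A = 1/2, B = 1 ↦ 0  <
A = 1, B = 0 ↦ 0  <
A = 1, B = 1/2 ↦ 0  <
A = 1, B = 1 ↦ 0  <
So 0 of the 9 assignments meet the threshold.

0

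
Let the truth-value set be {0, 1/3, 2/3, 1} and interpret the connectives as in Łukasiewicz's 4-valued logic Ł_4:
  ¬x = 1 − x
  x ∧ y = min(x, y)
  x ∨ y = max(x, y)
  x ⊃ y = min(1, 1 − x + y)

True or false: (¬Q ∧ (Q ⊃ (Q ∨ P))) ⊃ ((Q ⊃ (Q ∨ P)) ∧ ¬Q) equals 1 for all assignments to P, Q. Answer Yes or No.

Yes

P = 0, Q = 0 ↦ 1
P = 0, Q = 1/3 ↦ 1
P = 0, Q = 2/3 ↦ 1
P = 0, Q = 1 ↦ 1
P = 1/3, Q = 0 ↦ 1
P = 1/3, Q = 1/3 ↦ 1
P = 1/3, Q = 2/3 ↦ 1
P = 1/3, Q = 1 ↦ 1
P = 2/3, Q = 0 ↦ 1
P = 2/3, Q = 1/3 ↦ 1
P = 2/3, Q = 2/3 ↦ 1
P = 2/3, Q = 1 ↦ 1
P = 1, Q = 0 ↦ 1
P = 1, Q = 1/3 ↦ 1
P = 1, Q = 2/3 ↦ 1
P = 1, Q = 1 ↦ 1
Every assignment gives a value ≥ 1.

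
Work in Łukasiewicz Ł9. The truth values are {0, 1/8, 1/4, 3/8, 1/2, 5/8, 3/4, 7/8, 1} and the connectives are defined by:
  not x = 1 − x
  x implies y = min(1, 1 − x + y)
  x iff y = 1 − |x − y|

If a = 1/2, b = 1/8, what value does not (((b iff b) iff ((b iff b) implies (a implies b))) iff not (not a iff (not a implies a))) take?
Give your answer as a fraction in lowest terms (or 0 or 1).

b iff b = 1/8 iff 1/8 = 1
b iff b = 1/8 iff 1/8 = 1
a implies b = 1/2 implies 1/8 = 5/8
(b iff b) implies (a implies b) = 1 implies 5/8 = 5/8
(b iff b) iff ((b iff b) implies (a implies b)) = 1 iff 5/8 = 5/8
not a = not 1/2 = 1/2
not a = not 1/2 = 1/2
not a implies a = 1/2 implies 1/2 = 1
not a iff (not a implies a) = 1/2 iff 1 = 1/2
not (not a iff (not a implies a)) = not 1/2 = 1/2
((b iff b) iff ((b iff b) implies (a implies b))) iff not (not a iff (not a implies a)) = 5/8 iff 1/2 = 7/8
not (((b iff b) iff ((b iff b) implies (a implies b))) iff not (not a iff (not a implies a))) = not 7/8 = 1/8

1/8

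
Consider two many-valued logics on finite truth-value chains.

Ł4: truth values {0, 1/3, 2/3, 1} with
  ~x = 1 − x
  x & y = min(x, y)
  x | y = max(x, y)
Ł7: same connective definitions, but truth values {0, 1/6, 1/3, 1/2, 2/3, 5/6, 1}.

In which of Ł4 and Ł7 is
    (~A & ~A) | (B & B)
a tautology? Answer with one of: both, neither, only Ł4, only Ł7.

In Ł4: at A = 1/3, B = 0 the value is 2/3 — not a tautology.
In Ł7: at A = 1/6, B = 0 the value is 5/6 — not a tautology.

neither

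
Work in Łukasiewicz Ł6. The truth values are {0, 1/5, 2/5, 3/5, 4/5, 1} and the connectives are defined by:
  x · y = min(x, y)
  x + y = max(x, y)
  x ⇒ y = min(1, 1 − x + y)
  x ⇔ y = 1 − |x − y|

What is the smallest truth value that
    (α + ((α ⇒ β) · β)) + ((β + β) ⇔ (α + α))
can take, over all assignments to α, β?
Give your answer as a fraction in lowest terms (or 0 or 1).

Take α = 0, β = 2/5:
α ⇒ β = 0 ⇒ 2/5 = 1
(α ⇒ β) · β = 1 · 2/5 = 2/5
α + ((α ⇒ β) · β) = 0 + 2/5 = 2/5
β + β = 2/5 + 2/5 = 2/5
α + α = 0 + 0 = 0
(β + β) ⇔ (α + α) = 2/5 ⇔ 0 = 3/5
(α + ((α ⇒ β) · β)) + ((β + β) ⇔ (α + α)) = 2/5 + 3/5 = 3/5
No assignment yields a value below 3/5, so this is the minimum.

3/5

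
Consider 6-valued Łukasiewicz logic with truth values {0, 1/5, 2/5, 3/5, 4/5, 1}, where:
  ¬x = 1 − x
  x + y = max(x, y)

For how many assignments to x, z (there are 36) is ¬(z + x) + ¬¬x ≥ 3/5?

value 1: 7 assignments (counts)
value 4/5: 9 assignments (counts)
value 3/5: 11 assignments (counts)
value 2/5: 5 assignments
value 1/5: 3 assignments
value 0: 1 assignment
So 27 of the 36 assignments meet the threshold.

27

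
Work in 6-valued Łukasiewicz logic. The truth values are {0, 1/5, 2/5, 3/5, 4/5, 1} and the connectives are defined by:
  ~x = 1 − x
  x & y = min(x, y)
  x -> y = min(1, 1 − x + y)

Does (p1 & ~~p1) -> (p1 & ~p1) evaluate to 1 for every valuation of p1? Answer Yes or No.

Counterexample: take p1 = 3/5.
~p1 = ~3/5 = 2/5
~~p1 = ~2/5 = 3/5
p1 & ~~p1 = 3/5 & 3/5 = 3/5
~p1 = ~3/5 = 2/5
p1 & ~p1 = 3/5 & 2/5 = 2/5
(p1 & ~~p1) -> (p1 & ~p1) = 3/5 -> 2/5 = 4/5
This gives 4/5 ≠ 1.

No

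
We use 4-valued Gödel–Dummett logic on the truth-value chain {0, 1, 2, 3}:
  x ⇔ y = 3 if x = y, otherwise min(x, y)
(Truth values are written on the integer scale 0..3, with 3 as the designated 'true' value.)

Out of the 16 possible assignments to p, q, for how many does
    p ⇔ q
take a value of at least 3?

4

p = 0, q = 0 ↦ 3  ≥
p = 0, q = 1 ↦ 0  <
p = 0, q = 2 ↦ 0  <
p = 0, q = 3 ↦ 0  <
p = 1, q = 0 ↦ 0  <
p = 1, q = 1 ↦ 3  ≥
p = 1, q = 2 ↦ 1  <
p = 1, q = 3 ↦ 1  <
p = 2, q = 0 ↦ 0  <
p = 2, q = 1 ↦ 1  <
p = 2, q = 2 ↦ 3  ≥
p = 2, q = 3 ↦ 2  <
p = 3, q = 0 ↦ 0  <
p = 3, q = 1 ↦ 1  <
p = 3, q = 2 ↦ 2  <
p = 3, q = 3 ↦ 3  ≥
So 4 of the 16 assignments meet the threshold.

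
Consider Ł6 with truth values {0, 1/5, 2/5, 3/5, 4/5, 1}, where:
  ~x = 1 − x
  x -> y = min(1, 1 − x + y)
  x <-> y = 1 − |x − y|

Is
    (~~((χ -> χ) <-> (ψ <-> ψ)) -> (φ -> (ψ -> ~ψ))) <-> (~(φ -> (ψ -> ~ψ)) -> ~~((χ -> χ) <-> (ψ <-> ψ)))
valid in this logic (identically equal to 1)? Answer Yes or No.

No

Counterexample: take φ = 1/5, ψ = 1, χ = 0.
χ -> χ = 0 -> 0 = 1
ψ <-> ψ = 1 <-> 1 = 1
(χ -> χ) <-> (ψ <-> ψ) = 1 <-> 1 = 1
~((χ -> χ) <-> (ψ <-> ψ)) = ~1 = 0
~~((χ -> χ) <-> (ψ <-> ψ)) = ~0 = 1
~ψ = ~1 = 0
ψ -> ~ψ = 1 -> 0 = 0
φ -> (ψ -> ~ψ) = 1/5 -> 0 = 4/5
~~((χ -> χ) <-> (ψ <-> ψ)) -> (φ -> (ψ -> ~ψ)) = 1 -> 4/5 = 4/5
~ψ = ~1 = 0
ψ -> ~ψ = 1 -> 0 = 0
φ -> (ψ -> ~ψ) = 1/5 -> 0 = 4/5
~(φ -> (ψ -> ~ψ)) = ~4/5 = 1/5
χ -> χ = 0 -> 0 = 1
ψ <-> ψ = 1 <-> 1 = 1
(χ -> χ) <-> (ψ <-> ψ) = 1 <-> 1 = 1
~((χ -> χ) <-> (ψ <-> ψ)) = ~1 = 0
~~((χ -> χ) <-> (ψ <-> ψ)) = ~0 = 1
~(φ -> (ψ -> ~ψ)) -> ~~((χ -> χ) <-> (ψ <-> ψ)) = 1/5 -> 1 = 1
(~~((χ -> χ) <-> (ψ <-> ψ)) -> (φ -> (ψ -> ~ψ))) <-> (~(φ -> (ψ -> ~ψ)) -> ~~((χ -> χ) <-> (ψ <-> ψ))) = 4/5 <-> 1 = 4/5
This gives 4/5 ≠ 1.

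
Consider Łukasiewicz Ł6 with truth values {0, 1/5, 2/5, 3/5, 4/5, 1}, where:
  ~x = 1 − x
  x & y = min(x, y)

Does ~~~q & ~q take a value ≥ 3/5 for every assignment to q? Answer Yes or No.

Counterexample: take q = 3/5.
~q = ~3/5 = 2/5
~~q = ~2/5 = 3/5
~~~q = ~3/5 = 2/5
~~~q & ~q = 2/5 & 2/5 = 2/5
This gives 2/5, which is below 3/5.

No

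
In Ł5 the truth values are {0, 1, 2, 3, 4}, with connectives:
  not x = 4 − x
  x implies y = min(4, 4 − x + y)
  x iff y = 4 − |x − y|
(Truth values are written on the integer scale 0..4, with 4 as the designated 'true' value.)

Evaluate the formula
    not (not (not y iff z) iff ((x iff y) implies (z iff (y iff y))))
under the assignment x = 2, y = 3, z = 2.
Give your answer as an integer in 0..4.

2

not y = not 3 = 1
not y iff z = 1 iff 2 = 3
not (not y iff z) = not 3 = 1
x iff y = 2 iff 3 = 3
y iff y = 3 iff 3 = 4
z iff (y iff y) = 2 iff 4 = 2
(x iff y) implies (z iff (y iff y)) = 3 implies 2 = 3
not (not y iff z) iff ((x iff y) implies (z iff (y iff y))) = 1 iff 3 = 2
not (not (not y iff z) iff ((x iff y) implies (z iff (y iff y)))) = not 2 = 2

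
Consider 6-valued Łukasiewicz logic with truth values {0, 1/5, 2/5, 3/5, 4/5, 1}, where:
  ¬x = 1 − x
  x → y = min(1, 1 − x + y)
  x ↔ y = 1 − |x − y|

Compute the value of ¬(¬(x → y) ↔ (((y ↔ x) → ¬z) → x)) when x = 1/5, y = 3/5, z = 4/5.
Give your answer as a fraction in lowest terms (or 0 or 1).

x → y = 1/5 → 3/5 = 1
¬(x → y) = ¬1 = 0
y ↔ x = 3/5 ↔ 1/5 = 3/5
¬z = ¬4/5 = 1/5
(y ↔ x) → ¬z = 3/5 → 1/5 = 3/5
((y ↔ x) → ¬z) → x = 3/5 → 1/5 = 3/5
¬(x → y) ↔ (((y ↔ x) → ¬z) → x) = 0 ↔ 3/5 = 2/5
¬(¬(x → y) ↔ (((y ↔ x) → ¬z) → x)) = ¬2/5 = 3/5

3/5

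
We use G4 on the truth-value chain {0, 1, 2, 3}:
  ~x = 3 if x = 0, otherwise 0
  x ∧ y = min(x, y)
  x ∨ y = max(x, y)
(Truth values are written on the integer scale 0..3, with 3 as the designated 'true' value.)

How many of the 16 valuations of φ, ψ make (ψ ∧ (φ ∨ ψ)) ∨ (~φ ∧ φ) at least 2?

8

φ = 0, ψ = 0 ↦ 0  <
φ = 0, ψ = 1 ↦ 1  <
φ = 0, ψ = 2 ↦ 2  ≥
φ = 0, ψ = 3 ↦ 3  ≥
φ = 1, ψ = 0 ↦ 0  <
φ = 1, ψ = 1 ↦ 1  <
φ = 1, ψ = 2 ↦ 2  ≥
φ = 1, ψ = 3 ↦ 3  ≥
φ = 2, ψ = 0 ↦ 0  <
φ = 2, ψ = 1 ↦ 1  <
φ = 2, ψ = 2 ↦ 2  ≥
φ = 2, ψ = 3 ↦ 3  ≥
φ = 3, ψ = 0 ↦ 0  <
φ = 3, ψ = 1 ↦ 1  <
φ = 3, ψ = 2 ↦ 2  ≥
φ = 3, ψ = 3 ↦ 3  ≥
So 8 of the 16 assignments meet the threshold.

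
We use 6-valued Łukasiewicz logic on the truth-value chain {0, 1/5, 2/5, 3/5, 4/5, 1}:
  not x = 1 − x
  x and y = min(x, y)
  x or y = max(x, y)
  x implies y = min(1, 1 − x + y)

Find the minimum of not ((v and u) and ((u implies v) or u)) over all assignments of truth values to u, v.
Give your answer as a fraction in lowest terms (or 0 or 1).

Take u = 1, v = 1:
v and u = 1 and 1 = 1
u implies v = 1 implies 1 = 1
(u implies v) or u = 1 or 1 = 1
(v and u) and ((u implies v) or u) = 1 and 1 = 1
not ((v and u) and ((u implies v) or u)) = not 1 = 0
No assignment yields a value below 0, so this is the minimum.

0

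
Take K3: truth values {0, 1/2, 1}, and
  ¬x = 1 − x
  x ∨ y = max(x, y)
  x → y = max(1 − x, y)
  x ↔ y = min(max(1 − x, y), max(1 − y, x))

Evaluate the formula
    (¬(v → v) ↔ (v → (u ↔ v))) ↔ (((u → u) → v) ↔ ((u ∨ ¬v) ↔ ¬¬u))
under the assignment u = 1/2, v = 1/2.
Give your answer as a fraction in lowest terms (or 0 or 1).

1/2

v → v = 1/2 → 1/2 = 1/2
¬(v → v) = ¬1/2 = 1/2
u ↔ v = 1/2 ↔ 1/2 = 1/2
v → (u ↔ v) = 1/2 → 1/2 = 1/2
¬(v → v) ↔ (v → (u ↔ v)) = 1/2 ↔ 1/2 = 1/2
u → u = 1/2 → 1/2 = 1/2
(u → u) → v = 1/2 → 1/2 = 1/2
¬v = ¬1/2 = 1/2
u ∨ ¬v = 1/2 ∨ 1/2 = 1/2
¬u = ¬1/2 = 1/2
¬¬u = ¬1/2 = 1/2
(u ∨ ¬v) ↔ ¬¬u = 1/2 ↔ 1/2 = 1/2
((u → u) → v) ↔ ((u ∨ ¬v) ↔ ¬¬u) = 1/2 ↔ 1/2 = 1/2
(¬(v → v) ↔ (v → (u ↔ v))) ↔ (((u → u) → v) ↔ ((u ∨ ¬v) ↔ ¬¬u)) = 1/2 ↔ 1/2 = 1/2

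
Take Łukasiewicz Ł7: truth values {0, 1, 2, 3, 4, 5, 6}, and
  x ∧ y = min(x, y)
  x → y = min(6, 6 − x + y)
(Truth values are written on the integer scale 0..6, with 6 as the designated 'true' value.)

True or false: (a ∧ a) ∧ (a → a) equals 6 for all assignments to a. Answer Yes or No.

No

Counterexample: take a = 0.
a ∧ a = 0 ∧ 0 = 0
a → a = 0 → 0 = 6
(a ∧ a) ∧ (a → a) = 0 ∧ 6 = 0
This gives 0 ≠ 6.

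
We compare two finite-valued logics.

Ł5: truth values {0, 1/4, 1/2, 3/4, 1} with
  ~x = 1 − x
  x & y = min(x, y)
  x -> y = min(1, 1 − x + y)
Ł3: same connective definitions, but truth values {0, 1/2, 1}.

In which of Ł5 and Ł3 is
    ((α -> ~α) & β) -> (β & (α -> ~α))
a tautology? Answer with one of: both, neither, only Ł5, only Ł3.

In Ł5: every assignment gives 1 — tautology.
In Ł3: every assignment gives 1 — tautology.

both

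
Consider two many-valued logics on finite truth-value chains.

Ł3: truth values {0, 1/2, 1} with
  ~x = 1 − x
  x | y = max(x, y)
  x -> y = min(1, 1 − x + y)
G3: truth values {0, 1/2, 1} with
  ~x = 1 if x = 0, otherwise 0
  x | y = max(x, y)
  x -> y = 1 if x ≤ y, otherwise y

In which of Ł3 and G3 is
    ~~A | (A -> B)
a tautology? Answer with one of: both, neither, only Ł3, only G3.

In Ł3: at A = 1/2, B = 0 the value is 1/2 — not a tautology.
In G3: every assignment gives 1 — tautology.

only G3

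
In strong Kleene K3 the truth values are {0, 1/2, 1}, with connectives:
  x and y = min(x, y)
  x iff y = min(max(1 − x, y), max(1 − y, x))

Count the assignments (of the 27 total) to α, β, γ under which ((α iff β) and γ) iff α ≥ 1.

6

value 1: 6 assignments (counts)
value 1/2: 15 assignments
value 0: 6 assignments
So 6 of the 27 assignments meet the threshold.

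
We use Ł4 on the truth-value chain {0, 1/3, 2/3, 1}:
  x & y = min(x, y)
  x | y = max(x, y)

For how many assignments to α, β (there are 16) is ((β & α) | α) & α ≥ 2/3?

α = 0, β = 0 ↦ 0  <
α = 0, β = 1/3 ↦ 0  <
α = 0, β = 2/3 ↦ 0  <
α = 0, β = 1 ↦ 0  <
α = 1/3, β = 0 ↦ 1/3  <
α = 1/3, β = 1/3 ↦ 1/3  <
α = 1/3, β = 2/3 ↦ 1/3  <
α = 1/3, β = 1 ↦ 1/3  <
α = 2/3, β = 0 ↦ 2/3  ≥
α = 2/3, β = 1/3 ↦ 2/3  ≥
α = 2/3, β = 2/3 ↦ 2/3  ≥
α = 2/3, β = 1 ↦ 2/3  ≥
α = 1, β = 0 ↦ 1  ≥
α = 1, β = 1/3 ↦ 1  ≥
α = 1, β = 2/3 ↦ 1  ≥
α = 1, β = 1 ↦ 1  ≥
So 8 of the 16 assignments meet the threshold.

8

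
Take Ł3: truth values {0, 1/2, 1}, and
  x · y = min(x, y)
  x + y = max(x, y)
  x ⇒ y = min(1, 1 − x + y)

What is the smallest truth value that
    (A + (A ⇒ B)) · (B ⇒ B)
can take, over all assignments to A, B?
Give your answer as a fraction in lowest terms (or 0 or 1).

Take A = 1/2, B = 0:
A ⇒ B = 1/2 ⇒ 0 = 1/2
A + (A ⇒ B) = 1/2 + 1/2 = 1/2
B ⇒ B = 0 ⇒ 0 = 1
(A + (A ⇒ B)) · (B ⇒ B) = 1/2 · 1 = 1/2
No assignment yields a value below 1/2, so this is the minimum.

1/2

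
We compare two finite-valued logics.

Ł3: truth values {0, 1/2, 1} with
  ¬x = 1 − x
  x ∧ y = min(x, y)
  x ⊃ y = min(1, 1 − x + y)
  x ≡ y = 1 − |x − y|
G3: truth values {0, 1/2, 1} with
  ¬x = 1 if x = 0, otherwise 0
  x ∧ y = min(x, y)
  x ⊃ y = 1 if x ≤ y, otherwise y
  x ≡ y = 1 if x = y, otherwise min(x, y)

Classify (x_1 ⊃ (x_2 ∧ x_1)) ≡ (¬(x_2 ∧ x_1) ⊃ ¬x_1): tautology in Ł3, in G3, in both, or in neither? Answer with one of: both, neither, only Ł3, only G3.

In Ł3: every assignment gives 1 — tautology.
In G3: at x_1 = 1, x_2 = 1/2 the value is 1/2 — not a tautology.

only Ł3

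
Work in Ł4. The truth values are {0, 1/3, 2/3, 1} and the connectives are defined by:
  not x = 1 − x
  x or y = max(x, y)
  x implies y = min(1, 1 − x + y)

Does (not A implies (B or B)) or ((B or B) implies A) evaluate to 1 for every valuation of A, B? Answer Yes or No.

Counterexample: take A = 0, B = 1/3.
not A = not 0 = 1
B or B = 1/3 or 1/3 = 1/3
not A implies (B or B) = 1 implies 1/3 = 1/3
B or B = 1/3 or 1/3 = 1/3
(B or B) implies A = 1/3 implies 0 = 2/3
(not A implies (B or B)) or ((B or B) implies A) = 1/3 or 2/3 = 2/3
This gives 2/3 ≠ 1.

No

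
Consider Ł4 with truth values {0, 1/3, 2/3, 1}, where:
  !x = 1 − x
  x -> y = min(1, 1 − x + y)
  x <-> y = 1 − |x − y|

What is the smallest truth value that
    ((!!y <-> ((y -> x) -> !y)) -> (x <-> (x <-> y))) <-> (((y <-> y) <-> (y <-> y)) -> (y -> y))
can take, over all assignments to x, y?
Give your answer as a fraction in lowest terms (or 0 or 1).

Take x = 1/3, y = 1/3:
!y = !1/3 = 2/3
!!y = !2/3 = 1/3
y -> x = 1/3 -> 1/3 = 1
!y = !1/3 = 2/3
(y -> x) -> !y = 1 -> 2/3 = 2/3
!!y <-> ((y -> x) -> !y) = 1/3 <-> 2/3 = 2/3
x <-> y = 1/3 <-> 1/3 = 1
x <-> (x <-> y) = 1/3 <-> 1 = 1/3
(!!y <-> ((y -> x) -> !y)) -> (x <-> (x <-> y)) = 2/3 -> 1/3 = 2/3
y <-> y = 1/3 <-> 1/3 = 1
y <-> y = 1/3 <-> 1/3 = 1
(y <-> y) <-> (y <-> y) = 1 <-> 1 = 1
y -> y = 1/3 -> 1/3 = 1
((y <-> y) <-> (y <-> y)) -> (y -> y) = 1 -> 1 = 1
((!!y <-> ((y -> x) -> !y)) -> (x <-> (x <-> y))) <-> (((y <-> y) <-> (y <-> y)) -> (y -> y)) = 2/3 <-> 1 = 2/3
No assignment yields a value below 2/3, so this is the minimum.

2/3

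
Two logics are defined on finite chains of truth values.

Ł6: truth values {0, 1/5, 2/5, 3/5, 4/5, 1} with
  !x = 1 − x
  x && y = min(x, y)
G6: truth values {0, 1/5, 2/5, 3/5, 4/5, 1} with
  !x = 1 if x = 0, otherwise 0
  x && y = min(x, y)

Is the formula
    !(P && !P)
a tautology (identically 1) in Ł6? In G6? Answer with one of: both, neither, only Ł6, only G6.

In Ł6: at P = 1/5 the value is 4/5 — not a tautology.
In G6: every assignment gives 1 — tautology.

only G6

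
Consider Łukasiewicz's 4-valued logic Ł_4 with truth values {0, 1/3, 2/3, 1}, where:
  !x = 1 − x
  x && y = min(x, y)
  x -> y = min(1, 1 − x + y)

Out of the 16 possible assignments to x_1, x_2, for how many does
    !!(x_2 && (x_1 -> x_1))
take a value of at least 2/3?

x_1 = 0, x_2 = 0 ↦ 0  <
x_1 = 0, x_2 = 1/3 ↦ 1/3  <
x_1 = 0, x_2 = 2/3 ↦ 2/3  ≥
x_1 = 0, x_2 = 1 ↦ 1  ≥
x_1 = 1/3, x_2 = 0 ↦ 0  <
x_1 = 1/3, x_2 = 1/3 ↦ 1/3  <
x_1 = 1/3, x_2 = 2/3 ↦ 2/3  ≥
x_1 = 1/3, x_2 = 1 ↦ 1  ≥
x_1 = 2/3, x_2 = 0 ↦ 0  <
x_1 = 2/3, x_2 = 1/3 ↦ 1/3  <
x_1 = 2/3, x_2 = 2/3 ↦ 2/3  ≥
x_1 = 2/3, x_2 = 1 ↦ 1  ≥
x_1 = 1, x_2 = 0 ↦ 0  <
x_1 = 1, x_2 = 1/3 ↦ 1/3  <
x_1 = 1, x_2 = 2/3 ↦ 2/3  ≥
x_1 = 1, x_2 = 1 ↦ 1  ≥
So 8 of the 16 assignments meet the threshold.

8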